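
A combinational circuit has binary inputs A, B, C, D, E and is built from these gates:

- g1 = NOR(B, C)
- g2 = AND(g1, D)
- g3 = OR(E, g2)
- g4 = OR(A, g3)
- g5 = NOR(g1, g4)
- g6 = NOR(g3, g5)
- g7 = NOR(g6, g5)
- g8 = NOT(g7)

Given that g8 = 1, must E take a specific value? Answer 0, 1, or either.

g8 = NOT(g7) must be 1, so g7 = 0.
g7 = NOR(g6, g5) must be 0, so at least one of g6, g5 is 1.
Every assignment with g8 = 1 has E = 0; there are 14 such assignment(s).

0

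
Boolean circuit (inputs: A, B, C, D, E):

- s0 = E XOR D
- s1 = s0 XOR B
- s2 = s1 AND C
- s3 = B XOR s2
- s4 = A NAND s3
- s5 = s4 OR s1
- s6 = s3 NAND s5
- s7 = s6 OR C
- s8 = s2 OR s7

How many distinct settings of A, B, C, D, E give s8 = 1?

26

s8 = s2 OR s7 must be 1, so at least one of s2, s7 is 1.
Enumerating the 32 input combinations, 26 give s8 = 1 and 6 give s8 = 0.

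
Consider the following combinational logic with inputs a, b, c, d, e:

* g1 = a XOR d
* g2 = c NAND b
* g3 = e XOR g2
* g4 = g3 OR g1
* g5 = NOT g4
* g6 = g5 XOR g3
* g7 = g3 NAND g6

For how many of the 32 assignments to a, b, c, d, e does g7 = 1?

g7 = g3 NAND g6 must be 1, so at least one of g3, g6 is 0.
Enumerating the 32 input combinations, 16 give g7 = 1 and 16 give g7 = 0.

16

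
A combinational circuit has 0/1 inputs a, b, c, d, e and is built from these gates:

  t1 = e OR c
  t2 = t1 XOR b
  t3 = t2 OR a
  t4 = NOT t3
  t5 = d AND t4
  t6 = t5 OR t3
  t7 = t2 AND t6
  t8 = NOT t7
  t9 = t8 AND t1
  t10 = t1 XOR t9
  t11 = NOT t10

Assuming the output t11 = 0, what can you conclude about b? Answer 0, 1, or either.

0

t11 = NOT t10 must be 0, so t10 = 1.
Every assignment with t11 = 0 has b = 0; there are 12 such assignment(s).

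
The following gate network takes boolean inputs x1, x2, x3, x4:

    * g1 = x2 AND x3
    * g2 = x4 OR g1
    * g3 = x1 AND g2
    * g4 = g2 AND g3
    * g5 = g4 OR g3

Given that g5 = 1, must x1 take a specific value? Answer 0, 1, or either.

g5 = g4 OR g3 must be 1, so at least one of g4, g3 is 1.
Every assignment with g5 = 1 has x1 = 1; there are 5 such assignment(s).

1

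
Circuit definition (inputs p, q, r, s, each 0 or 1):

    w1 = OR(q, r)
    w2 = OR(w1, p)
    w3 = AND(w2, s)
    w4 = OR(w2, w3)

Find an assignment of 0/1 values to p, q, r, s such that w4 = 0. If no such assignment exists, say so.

p=0, q=0, r=0, s=0

w4 = OR(w2, w3) must be 0, so both w2 = 0 and w3 = 0.
w2 = OR(w1, p) must be 0, so both w1 = 0 and p = 0.
Check with p=0, q=0, r=0, s=0:
w1 = OR(q, r) = OR(0, 0) = 0
w2 = OR(w1, p) = OR(0, 0) = 0
w3 = AND(w2, s) = AND(0, 0) = 0
w4 = OR(w2, w3) = OR(0, 0) = 0
So w4 = 0 as required.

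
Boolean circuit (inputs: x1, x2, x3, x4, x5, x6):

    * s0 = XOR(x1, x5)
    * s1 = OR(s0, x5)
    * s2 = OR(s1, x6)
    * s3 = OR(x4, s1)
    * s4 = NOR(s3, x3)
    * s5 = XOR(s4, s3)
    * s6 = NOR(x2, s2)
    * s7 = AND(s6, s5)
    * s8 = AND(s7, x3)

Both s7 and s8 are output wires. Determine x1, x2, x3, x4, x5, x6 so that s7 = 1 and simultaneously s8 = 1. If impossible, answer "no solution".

Check with x1=0 x2=0 x3=1 x4=1 x5=0 x6=0:
s0 = XOR(x1, x5) = XOR(0, 0) = 0
s1 = OR(s0, x5) = OR(0, 0) = 0
s2 = OR(s1, x6) = OR(0, 0) = 0
s3 = OR(x4, s1) = OR(1, 0) = 1
s4 = NOR(s3, x3) = NOR(1, 1) = 0
s5 = XOR(s4, s3) = XOR(0, 1) = 1
s6 = NOR(x2, s2) = NOR(0, 0) = 1
s7 = AND(s6, s5) = AND(1, 1) = 1
s8 = AND(s7, x3) = AND(1, 1) = 1
So s7 = 1 and s8 = 1.

x1=0 x2=0 x3=1 x4=1 x5=0 x6=0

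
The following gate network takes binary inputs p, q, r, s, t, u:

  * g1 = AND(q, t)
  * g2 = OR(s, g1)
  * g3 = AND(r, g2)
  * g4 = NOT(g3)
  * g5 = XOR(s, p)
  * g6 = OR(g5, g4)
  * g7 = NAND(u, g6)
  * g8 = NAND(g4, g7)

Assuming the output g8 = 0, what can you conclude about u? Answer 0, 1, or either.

0

g8 = NAND(g4, g7) must be 0, so both g4 = 1 and g7 = 1.
Every assignment with g8 = 0 has u = 0; there are 22 such assignment(s).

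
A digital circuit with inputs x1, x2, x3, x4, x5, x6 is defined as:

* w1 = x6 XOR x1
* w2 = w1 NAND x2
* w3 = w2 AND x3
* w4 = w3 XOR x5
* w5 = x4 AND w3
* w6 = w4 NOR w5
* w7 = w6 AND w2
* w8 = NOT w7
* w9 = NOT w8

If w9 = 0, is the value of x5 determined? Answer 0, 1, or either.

Both values of x5 occur among assignments with w9 = 0:
  x5=0: x1=0, x2=0, x3=1, x4=0, x5=0, x6=0
  x5=1: x1=0, x2=0, x3=0, x4=0, x5=1, x6=0

either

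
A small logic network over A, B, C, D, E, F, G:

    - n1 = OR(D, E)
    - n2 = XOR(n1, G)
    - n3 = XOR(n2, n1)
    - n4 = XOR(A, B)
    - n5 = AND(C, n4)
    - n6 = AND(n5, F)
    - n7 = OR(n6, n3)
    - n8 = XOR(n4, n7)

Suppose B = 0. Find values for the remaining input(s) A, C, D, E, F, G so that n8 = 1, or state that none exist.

Check with B = 0 and A=0, C=0, D=1, E=1, F=1, G=1:
n1 = OR(D, E) = OR(1, 1) = 1
n2 = XOR(n1, G) = XOR(1, 1) = 0
n3 = XOR(n2, n1) = XOR(0, 1) = 1
n4 = XOR(A, B) = XOR(0, 0) = 0
n5 = AND(C, n4) = AND(0, 0) = 0
n6 = AND(n5, F) = AND(0, 1) = 0
n7 = OR(n6, n3) = OR(0, 1) = 1
n8 = XOR(n4, n7) = XOR(0, 1) = 1
So n8 = 1.

A=0 C=0 D=1 E=1 F=1 G=1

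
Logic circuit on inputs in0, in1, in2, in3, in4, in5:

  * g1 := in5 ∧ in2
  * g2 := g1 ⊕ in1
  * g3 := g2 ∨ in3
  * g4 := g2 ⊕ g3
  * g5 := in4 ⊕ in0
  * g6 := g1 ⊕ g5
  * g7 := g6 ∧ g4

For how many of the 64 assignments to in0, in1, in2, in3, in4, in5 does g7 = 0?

56

g7 = g6 ∧ g4 must be 0, so at least one of g6, g4 is 0.
Enumerating the 64 input combinations, 56 give g7 = 0 and 8 give g7 = 1.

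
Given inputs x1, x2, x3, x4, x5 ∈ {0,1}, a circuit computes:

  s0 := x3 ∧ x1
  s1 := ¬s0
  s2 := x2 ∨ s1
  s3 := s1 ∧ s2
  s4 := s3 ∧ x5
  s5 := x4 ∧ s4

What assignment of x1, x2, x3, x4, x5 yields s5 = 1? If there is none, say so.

x1=0, x2=1, x3=1, x4=1, x5=1

s5 = x4 ∧ s4 must be 1, so both x4 = 1 and s4 = 1.
s4 = s3 ∧ x5 must be 1, so both s3 = 1 and x5 = 1.
Check with x1=0, x2=1, x3=1, x4=1, x5=1:
s0 = x3 ∧ x1 = 1 ∧ 0 = 0
s1 = ¬s0 = ¬0 = 1
s2 = x2 ∨ s1 = 1 ∨ 1 = 1
s3 = s1 ∧ s2 = 1 ∧ 1 = 1
s4 = s3 ∧ x5 = 1 ∧ 1 = 1
s5 = x4 ∧ s4 = 1 ∧ 1 = 1
So s5 = 1 as required.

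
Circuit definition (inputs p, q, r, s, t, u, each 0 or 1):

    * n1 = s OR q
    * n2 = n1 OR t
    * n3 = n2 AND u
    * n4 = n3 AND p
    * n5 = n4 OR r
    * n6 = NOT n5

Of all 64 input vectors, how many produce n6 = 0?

39

n6 = NOT n5 must be 0, so n5 = 1.
Enumerating the 64 input combinations, 39 give n6 = 0 and 25 give n6 = 1.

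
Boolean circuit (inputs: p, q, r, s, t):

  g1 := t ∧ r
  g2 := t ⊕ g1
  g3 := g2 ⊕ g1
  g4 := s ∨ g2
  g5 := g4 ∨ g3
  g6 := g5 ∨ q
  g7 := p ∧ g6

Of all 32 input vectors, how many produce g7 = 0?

g7 = p ∧ g6 must be 0, so at least one of p, g6 is 0.
Enumerating the 32 input combinations, 18 give g7 = 0 and 14 give g7 = 1.

18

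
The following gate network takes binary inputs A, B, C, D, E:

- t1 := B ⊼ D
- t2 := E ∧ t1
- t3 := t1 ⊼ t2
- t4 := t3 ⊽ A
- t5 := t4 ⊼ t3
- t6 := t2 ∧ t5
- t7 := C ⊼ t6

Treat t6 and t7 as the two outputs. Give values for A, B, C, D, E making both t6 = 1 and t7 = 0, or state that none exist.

A=1, B=1, C=1, D=0, E=1

Check with A=1, B=1, C=1, D=0, E=1:
t1 = B ⊼ D = 1 ⊼ 0 = 1
t2 = E ∧ t1 = 1 ∧ 1 = 1
t3 = t1 ⊼ t2 = 1 ⊼ 1 = 0
t4 = t3 ⊽ A = 0 ⊽ 1 = 0
t5 = t4 ⊼ t3 = 0 ⊼ 0 = 1
t6 = t2 ∧ t5 = 1 ∧ 1 = 1
t7 = C ⊼ t6 = 1 ⊼ 1 = 0
So t6 = 1 and t7 = 0.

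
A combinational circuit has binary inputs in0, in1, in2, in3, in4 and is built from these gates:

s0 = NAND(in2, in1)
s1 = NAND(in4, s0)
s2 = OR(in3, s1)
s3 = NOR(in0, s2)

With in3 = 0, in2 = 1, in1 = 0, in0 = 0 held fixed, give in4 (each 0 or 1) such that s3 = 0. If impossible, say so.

Check with in3 = 0, in2 = 1, in1 = 0, in0 = 0 and in4=0:
s0 = NAND(in2, in1) = NAND(1, 0) = 1
s1 = NAND(in4, s0) = NAND(0, 1) = 1
s2 = OR(in3, s1) = OR(0, 1) = 1
s3 = NOR(in0, s2) = NOR(0, 1) = 0
So s3 = 0.

in4=0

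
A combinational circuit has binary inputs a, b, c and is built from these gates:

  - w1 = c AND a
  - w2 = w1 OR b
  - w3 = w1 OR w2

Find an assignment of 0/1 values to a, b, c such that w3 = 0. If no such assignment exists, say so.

a=1, b=0, c=0

Check with a=1, b=0, c=0:
w1 = c AND a = 0 AND 1 = 0
w2 = w1 OR b = 0 OR 0 = 0
w3 = w1 OR w2 = 0 OR 0 = 0
So w3 = 0 as required.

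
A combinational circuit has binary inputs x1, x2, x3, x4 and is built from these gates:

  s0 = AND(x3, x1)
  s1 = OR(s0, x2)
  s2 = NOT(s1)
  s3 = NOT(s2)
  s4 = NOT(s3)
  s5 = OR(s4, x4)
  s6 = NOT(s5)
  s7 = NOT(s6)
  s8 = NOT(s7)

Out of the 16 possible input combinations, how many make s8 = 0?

11

s8 = NOT(s7) must be 0, so s7 = 1.
s7 = NOT(s6) must be 1, so s6 = 0.
Enumerating the 16 input combinations, 11 give s8 = 0 and 5 give s8 = 1.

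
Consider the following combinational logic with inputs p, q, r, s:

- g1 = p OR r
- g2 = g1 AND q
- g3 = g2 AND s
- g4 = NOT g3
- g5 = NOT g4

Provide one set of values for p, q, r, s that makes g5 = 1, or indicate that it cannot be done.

g5 = NOT g4 must be 1, so g4 = 0.
Check with p=1 q=1 r=0 s=1:
g1 = p OR r = 1 OR 0 = 1
g2 = g1 AND q = 1 AND 1 = 1
g3 = g2 AND s = 1 AND 1 = 1
g4 = NOT g3 = NOT 1 = 0
g5 = NOT g4 = NOT 0 = 1
So g5 = 1 as required.

p=1 q=1 r=0 s=1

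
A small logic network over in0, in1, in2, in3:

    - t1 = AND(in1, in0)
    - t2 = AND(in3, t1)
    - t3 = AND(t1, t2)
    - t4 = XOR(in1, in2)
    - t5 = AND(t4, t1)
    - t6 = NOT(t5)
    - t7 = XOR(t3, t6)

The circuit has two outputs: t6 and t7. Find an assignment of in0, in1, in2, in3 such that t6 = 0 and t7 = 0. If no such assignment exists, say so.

Check with in0=1, in1=1, in2=0, in3=0:
t1 = AND(in1, in0) = AND(1, 1) = 1
t2 = AND(in3, t1) = AND(0, 1) = 0
t3 = AND(t1, t2) = AND(1, 0) = 0
t4 = XOR(in1, in2) = XOR(1, 0) = 1
t5 = AND(t4, t1) = AND(1, 1) = 1
t6 = NOT(t5) = NOT 1 = 0
t7 = XOR(t3, t6) = XOR(0, 0) = 0
So t6 = 0 and t7 = 0.

in0=1, in1=1, in2=0, in3=0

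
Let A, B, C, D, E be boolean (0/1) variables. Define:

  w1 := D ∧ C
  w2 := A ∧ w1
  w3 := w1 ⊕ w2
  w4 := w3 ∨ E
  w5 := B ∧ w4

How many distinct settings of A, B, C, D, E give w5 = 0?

23

w5 = B ∧ w4 must be 0, so at least one of B, w4 is 0.
Enumerating the 32 input combinations, 23 give w5 = 0 and 9 give w5 = 1.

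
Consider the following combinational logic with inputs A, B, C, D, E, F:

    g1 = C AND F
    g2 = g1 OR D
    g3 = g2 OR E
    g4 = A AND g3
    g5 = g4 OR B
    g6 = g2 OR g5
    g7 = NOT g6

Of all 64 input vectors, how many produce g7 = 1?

g7 = NOT g6 must be 1, so g6 = 0.
g6 = g2 OR g5 must be 0, so both g2 = 0 and g5 = 0.
g2 = g1 OR D must be 0, so both g1 = 0 and D = 0.
Enumerating the 64 input combinations, 9 give g7 = 1 and 55 give g7 = 0.

9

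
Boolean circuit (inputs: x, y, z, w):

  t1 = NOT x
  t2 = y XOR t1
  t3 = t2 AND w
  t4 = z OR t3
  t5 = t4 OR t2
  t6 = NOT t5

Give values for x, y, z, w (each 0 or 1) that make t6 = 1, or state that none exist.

x=0, y=1, z=0, w=0

Check with x=0, y=1, z=0, w=0:
t1 = NOT x = NOT 0 = 1
t2 = y XOR t1 = 1 XOR 1 = 0
t3 = t2 AND w = 0 AND 0 = 0
t4 = z OR t3 = 0 OR 0 = 0
t5 = t4 OR t2 = 0 OR 0 = 0
t6 = NOT t5 = NOT 0 = 1
So t6 = 1 as required.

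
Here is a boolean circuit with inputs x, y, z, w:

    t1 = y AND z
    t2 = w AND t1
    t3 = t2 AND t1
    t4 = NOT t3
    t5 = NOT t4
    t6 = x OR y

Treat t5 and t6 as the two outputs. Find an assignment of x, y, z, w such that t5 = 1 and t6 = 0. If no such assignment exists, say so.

Across all 16 input combinations, none give both t5 = 1 and t6 = 0.

no solution exists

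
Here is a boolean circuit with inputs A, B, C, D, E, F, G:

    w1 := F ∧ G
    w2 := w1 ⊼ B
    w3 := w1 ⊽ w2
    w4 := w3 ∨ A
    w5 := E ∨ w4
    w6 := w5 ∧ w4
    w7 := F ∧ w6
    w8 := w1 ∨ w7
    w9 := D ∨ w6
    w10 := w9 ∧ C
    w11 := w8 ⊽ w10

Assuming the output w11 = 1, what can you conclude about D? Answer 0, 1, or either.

either

Both values of D occur among assignments with w11 = 1:
  D=0: A=0, B=0, C=0, D=0, E=0, F=0, G=0
  D=1: A=0, B=0, C=0, D=1, E=0, F=0, G=0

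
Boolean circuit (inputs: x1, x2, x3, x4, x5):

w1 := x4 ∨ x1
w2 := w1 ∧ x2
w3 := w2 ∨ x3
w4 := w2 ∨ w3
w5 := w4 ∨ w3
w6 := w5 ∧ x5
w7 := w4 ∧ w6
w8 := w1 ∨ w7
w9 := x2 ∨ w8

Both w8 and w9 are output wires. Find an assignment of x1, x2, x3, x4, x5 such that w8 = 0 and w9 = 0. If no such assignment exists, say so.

Check with x1=0, x2=0, x3=1, x4=0, x5=0:
w1 = x4 ∨ x1 = 0 ∨ 0 = 0
w2 = w1 ∧ x2 = 0 ∧ 0 = 0
w3 = w2 ∨ x3 = 0 ∨ 1 = 1
w4 = w2 ∨ w3 = 0 ∨ 1 = 1
w5 = w4 ∨ w3 = 1 ∨ 1 = 1
w6 = w5 ∧ x5 = 1 ∧ 0 = 0
w7 = w4 ∧ w6 = 1 ∧ 0 = 0
w8 = w1 ∨ w7 = 0 ∨ 0 = 0
w9 = x2 ∨ w8 = 0 ∨ 0 = 0
So w8 = 0 and w9 = 0.

x1=0, x2=0, x3=1, x4=0, x5=0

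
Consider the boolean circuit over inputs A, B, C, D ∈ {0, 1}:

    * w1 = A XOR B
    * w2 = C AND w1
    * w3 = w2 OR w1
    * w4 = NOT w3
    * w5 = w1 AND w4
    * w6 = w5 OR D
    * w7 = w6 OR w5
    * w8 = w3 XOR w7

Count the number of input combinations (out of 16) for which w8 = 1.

w8 = w3 XOR w7 must be 1, so w3 and w7 differ.
Enumerating the 16 input combinations, 8 give w8 = 1 and 8 give w8 = 0.

8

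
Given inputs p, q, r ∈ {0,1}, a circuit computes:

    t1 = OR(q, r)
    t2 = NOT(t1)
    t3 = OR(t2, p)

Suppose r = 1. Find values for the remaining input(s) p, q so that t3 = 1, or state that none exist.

t3 = OR(t2, p) must be 1, so at least one of t2, p is 1.
Check with r = 1 and p=1, q=1:
t1 = OR(q, r) = OR(1, 1) = 1
t2 = NOT(t1) = NOT 1 = 0
t3 = OR(t2, p) = OR(0, 1) = 1
So t3 = 1.

p=1, q=1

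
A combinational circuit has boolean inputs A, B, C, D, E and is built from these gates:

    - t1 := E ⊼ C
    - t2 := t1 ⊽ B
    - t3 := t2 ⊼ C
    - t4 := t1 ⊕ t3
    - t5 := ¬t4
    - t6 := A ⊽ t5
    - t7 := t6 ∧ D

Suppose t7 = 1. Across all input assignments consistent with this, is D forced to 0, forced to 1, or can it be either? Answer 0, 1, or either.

t7 = t6 ∧ D must be 1, so both t6 = 1 and D = 1.
Every assignment with t7 = 1 has D = 1; there are 1 such assignment(s).
  A=0, B=1, C=1, D=1, E=1

1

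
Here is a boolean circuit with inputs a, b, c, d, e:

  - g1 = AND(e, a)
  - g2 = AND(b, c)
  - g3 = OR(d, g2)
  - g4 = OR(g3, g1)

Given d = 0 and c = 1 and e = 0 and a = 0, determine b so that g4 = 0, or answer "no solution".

b=0

Check with d = 0 and c = 1 and e = 0 and a = 0 and b=0:
g1 = AND(e, a) = AND(0, 0) = 0
g2 = AND(b, c) = AND(0, 1) = 0
g3 = OR(d, g2) = OR(0, 0) = 0
g4 = OR(g3, g1) = OR(0, 0) = 0
So g4 = 0.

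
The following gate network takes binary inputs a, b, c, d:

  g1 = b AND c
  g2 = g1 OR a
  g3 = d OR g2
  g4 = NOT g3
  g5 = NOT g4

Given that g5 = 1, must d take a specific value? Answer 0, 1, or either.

Both values of d occur among assignments with g5 = 1:
  d=0: a=0, b=1, c=1, d=0
  d=1: a=0, b=0, c=0, d=1

either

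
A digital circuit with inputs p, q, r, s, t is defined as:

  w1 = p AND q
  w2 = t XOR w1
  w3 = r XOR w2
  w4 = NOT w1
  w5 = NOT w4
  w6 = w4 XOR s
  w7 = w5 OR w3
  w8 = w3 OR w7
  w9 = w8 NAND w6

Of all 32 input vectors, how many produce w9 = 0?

w9 = w8 NAND w6 must be 0, so both w8 = 1 and w6 = 1.
Enumerating the 32 input combinations, 10 give w9 = 0 and 22 give w9 = 1.

10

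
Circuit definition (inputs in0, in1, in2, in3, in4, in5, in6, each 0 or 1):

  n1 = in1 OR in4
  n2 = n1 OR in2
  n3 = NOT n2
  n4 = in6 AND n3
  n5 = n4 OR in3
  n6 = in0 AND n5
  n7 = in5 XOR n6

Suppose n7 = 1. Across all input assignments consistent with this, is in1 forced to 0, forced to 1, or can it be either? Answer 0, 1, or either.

either

Both values of in1 occur among assignments with n7 = 1:
  in1=0: in0=0, in1=0, in2=0, in3=0, in4=0, in5=1, in6=0
  in1=1: in0=0, in1=1, in2=0, in3=0, in4=0, in5=1, in6=0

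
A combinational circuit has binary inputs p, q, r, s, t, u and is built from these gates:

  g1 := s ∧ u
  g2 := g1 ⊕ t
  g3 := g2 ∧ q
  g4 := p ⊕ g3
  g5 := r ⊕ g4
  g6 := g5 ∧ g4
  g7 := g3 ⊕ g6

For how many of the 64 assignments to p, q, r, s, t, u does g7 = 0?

g7 = g3 ⊕ g6 must be 0, so g3 and g6 are equal.
Enumerating the 64 input combinations, 40 give g7 = 0 and 24 give g7 = 1.

40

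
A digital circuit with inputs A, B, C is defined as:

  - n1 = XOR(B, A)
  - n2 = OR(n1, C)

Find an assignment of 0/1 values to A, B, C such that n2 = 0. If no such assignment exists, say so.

n2 = OR(n1, C) must be 0, so both n1 = 0 and C = 0.
n1 = XOR(B, A) must be 0, so B and A are equal.
Check with A=1, B=1, C=0:
n1 = XOR(B, A) = XOR(1, 1) = 0
n2 = OR(n1, C) = OR(0, 0) = 0
So n2 = 0 as required.

A=1, B=1, C=0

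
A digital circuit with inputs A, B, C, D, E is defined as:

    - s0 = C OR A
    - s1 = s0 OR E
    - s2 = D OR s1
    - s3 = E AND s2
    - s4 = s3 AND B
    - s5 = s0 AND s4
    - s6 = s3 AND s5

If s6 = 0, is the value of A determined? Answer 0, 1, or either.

Both values of A occur among assignments with s6 = 0:
  A=0: A=0, B=0, C=0, D=0, E=0
  A=1: A=1, B=0, C=0, D=0, E=0

either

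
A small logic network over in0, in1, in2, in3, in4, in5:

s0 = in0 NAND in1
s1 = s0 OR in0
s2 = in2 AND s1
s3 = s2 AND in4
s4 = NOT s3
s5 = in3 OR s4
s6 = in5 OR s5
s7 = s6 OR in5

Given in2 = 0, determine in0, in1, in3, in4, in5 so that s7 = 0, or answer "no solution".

no solution exists

With in2 = 0 fixed, none of the 32 settings of in0, in1, in3, in4, in5 give s7 = 0.
For example, with in0=1, in1=0, in3=0, in4=1, in5=0:
s0 = in0 NAND in1 = 1 NAND 0 = 1
s1 = s0 OR in0 = 1 OR 1 = 1
s2 = in2 AND s1 = 0 AND 1 = 0
s3 = s2 AND in4 = 0 AND 1 = 0
s4 = NOT s3 = NOT 0 = 1
s5 = in3 OR s4 = 0 OR 1 = 1
s6 = in5 OR s5 = 0 OR 1 = 1
s7 = s6 OR in5 = 1 OR 0 = 1
giving s7 = 1 ≠ 0.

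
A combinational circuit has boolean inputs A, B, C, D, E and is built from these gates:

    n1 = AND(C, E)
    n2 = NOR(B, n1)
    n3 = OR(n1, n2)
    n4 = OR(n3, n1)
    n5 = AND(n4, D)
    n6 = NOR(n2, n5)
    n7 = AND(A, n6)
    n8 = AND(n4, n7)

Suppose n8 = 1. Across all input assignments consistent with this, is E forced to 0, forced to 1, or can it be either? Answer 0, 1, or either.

1

n8 = AND(n4, n7) must be 1, so both n4 = 1 and n7 = 1.
n4 = OR(n3, n1) must be 1, so at least one of n3, n1 is 1.
Every assignment with n8 = 1 has E = 1; there are 2 such assignment(s).
  A=1, B=0, C=1, D=0, E=1
  A=1, B=1, C=1, D=0, E=1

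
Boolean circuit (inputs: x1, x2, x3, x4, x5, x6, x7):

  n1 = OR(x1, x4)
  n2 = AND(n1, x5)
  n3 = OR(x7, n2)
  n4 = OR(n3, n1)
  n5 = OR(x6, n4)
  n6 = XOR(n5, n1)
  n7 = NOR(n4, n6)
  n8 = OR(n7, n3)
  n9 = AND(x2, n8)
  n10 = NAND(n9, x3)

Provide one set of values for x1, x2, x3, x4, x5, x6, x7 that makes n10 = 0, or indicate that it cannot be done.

n10 = NAND(n9, x3) must be 0, so both n9 = 1 and x3 = 1.
n9 = AND(x2, n8) must be 1, so both x2 = 1 and n8 = 1.
Check with x1=0, x2=1, x3=1, x4=1, x5=1, x6=0, x7=0:
n1 = OR(x1, x4) = OR(0, 1) = 1
n2 = AND(n1, x5) = AND(1, 1) = 1
n3 = OR(x7, n2) = OR(0, 1) = 1
n4 = OR(n3, n1) = OR(1, 1) = 1
n5 = OR(x6, n4) = OR(0, 1) = 1
n6 = XOR(n5, n1) = XOR(1, 1) = 0
n7 = NOR(n4, n6) = NOR(1, 0) = 0
n8 = OR(n7, n3) = OR(0, 1) = 1
n9 = AND(x2, n8) = AND(1, 1) = 1
n10 = NAND(n9, x3) = NAND(1, 1) = 0
So n10 = 0 as required.

x1=0, x2=1, x3=1, x4=1, x5=1, x6=0, x7=0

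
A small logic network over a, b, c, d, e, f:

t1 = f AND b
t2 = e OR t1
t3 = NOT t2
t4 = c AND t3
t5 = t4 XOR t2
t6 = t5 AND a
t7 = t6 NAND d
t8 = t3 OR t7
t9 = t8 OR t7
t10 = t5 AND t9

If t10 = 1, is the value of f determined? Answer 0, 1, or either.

Both values of f occur among assignments with t10 = 1:
  f=0: a=0, b=0, c=0, d=0, e=1, f=0
  f=1: a=0, b=0, c=0, d=0, e=1, f=1

either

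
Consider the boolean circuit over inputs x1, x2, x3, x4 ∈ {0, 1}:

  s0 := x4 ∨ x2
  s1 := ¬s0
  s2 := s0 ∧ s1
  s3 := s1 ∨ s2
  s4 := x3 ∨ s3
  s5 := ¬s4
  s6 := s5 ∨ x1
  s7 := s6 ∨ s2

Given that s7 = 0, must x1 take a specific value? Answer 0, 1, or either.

s7 = s6 ∨ s2 must be 0, so both s6 = 0 and s2 = 0.
Every assignment with s7 = 0 has x1 = 0; there are 5 such assignment(s).

0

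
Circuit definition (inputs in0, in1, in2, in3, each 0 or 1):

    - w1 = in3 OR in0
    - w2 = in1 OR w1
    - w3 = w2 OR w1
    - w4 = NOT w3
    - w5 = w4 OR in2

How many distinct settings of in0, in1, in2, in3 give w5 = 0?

w5 = w4 OR in2 must be 0, so both w4 = 0 and in2 = 0.
w4 = NOT w3 must be 0, so w3 = 1.
w3 = w2 OR w1 must be 1, so at least one of w2, w1 is 1.
Enumerating the 16 input combinations, 7 give w5 = 0 and 9 give w5 = 1.

7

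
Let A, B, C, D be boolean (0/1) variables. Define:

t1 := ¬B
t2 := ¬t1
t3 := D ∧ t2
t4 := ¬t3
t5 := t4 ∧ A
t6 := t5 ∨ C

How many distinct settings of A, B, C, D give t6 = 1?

t6 = t5 ∨ C must be 1, so at least one of t5, C is 1.
Enumerating the 16 input combinations, 11 give t6 = 1 and 5 give t6 = 0.

11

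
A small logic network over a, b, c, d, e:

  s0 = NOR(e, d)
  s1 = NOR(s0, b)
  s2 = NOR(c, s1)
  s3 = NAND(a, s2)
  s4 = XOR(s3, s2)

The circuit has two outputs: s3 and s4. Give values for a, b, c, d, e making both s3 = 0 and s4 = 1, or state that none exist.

a=1, b=1, c=0, d=1, e=1

Check with a=1, b=1, c=0, d=1, e=1:
s0 = NOR(e, d) = NOR(1, 1) = 0
s1 = NOR(s0, b) = NOR(0, 1) = 0
s2 = NOR(c, s1) = NOR(0, 0) = 1
s3 = NAND(a, s2) = NAND(1, 1) = 0
s4 = XOR(s3, s2) = XOR(0, 1) = 1
So s3 = 0 and s4 = 1.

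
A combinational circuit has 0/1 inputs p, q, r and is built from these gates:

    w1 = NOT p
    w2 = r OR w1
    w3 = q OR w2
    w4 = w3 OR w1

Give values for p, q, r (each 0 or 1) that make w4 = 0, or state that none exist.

w4 = w3 OR w1 must be 0, so both w3 = 0 and w1 = 0.
Check with p=1, q=0, r=0:
w1 = NOT p = NOT 1 = 0
w2 = r OR w1 = 0 OR 0 = 0
w3 = q OR w2 = 0 OR 0 = 0
w4 = w3 OR w1 = 0 OR 0 = 0
So w4 = 0 as required.

p=1, q=0, r=0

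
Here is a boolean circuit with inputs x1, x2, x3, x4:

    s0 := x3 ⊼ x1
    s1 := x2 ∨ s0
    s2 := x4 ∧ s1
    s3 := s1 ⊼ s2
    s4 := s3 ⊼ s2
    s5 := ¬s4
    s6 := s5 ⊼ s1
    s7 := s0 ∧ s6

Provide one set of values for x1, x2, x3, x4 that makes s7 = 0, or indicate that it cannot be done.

Check with x1=1, x2=1, x3=1, x4=0:
s0 = x3 ⊼ x1 = 1 ⊼ 1 = 0
s1 = x2 ∨ s0 = 1 ∨ 0 = 1
s2 = x4 ∧ s1 = 0 ∧ 1 = 0
s3 = s1 ⊼ s2 = 1 ⊼ 0 = 1
s4 = s3 ⊼ s2 = 1 ⊼ 0 = 1
s5 = ¬s4 = ¬1 = 0
s6 = s5 ⊼ s1 = 0 ⊼ 1 = 1
s7 = s0 ∧ s6 = 0 ∧ 1 = 0
So s7 = 0 as required.

x1=1, x2=1, x3=1, x4=0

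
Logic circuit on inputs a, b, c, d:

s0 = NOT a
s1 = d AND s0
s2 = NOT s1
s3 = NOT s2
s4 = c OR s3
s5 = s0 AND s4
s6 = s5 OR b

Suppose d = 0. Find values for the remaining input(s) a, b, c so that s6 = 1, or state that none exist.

a=0 b=0 c=1

Check with d = 0 and a=0, b=0, c=1:
s0 = NOT a = NOT 0 = 1
s1 = d AND s0 = 0 AND 1 = 0
s2 = NOT s1 = NOT 0 = 1
s3 = NOT s2 = NOT 1 = 0
s4 = c OR s3 = 1 OR 0 = 1
s5 = s0 AND s4 = 1 AND 1 = 1
s6 = s5 OR b = 1 OR 0 = 1
So s6 = 1.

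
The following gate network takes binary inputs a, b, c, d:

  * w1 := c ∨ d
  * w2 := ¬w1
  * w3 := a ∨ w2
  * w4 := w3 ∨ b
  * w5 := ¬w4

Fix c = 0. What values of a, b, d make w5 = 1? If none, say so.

a=0, b=0, d=1

w5 = ¬w4 must be 1, so w4 = 0.
w4 = w3 ∨ b must be 0, so both w3 = 0 and b = 0.
Check with c = 0 and a=0, b=0, d=1:
w1 = c ∨ d = 0 ∨ 1 = 1
w2 = ¬w1 = ¬1 = 0
w3 = a ∨ w2 = 0 ∨ 0 = 0
w4 = w3 ∨ b = 0 ∨ 0 = 0
w5 = ¬w4 = ¬0 = 1
So w5 = 1.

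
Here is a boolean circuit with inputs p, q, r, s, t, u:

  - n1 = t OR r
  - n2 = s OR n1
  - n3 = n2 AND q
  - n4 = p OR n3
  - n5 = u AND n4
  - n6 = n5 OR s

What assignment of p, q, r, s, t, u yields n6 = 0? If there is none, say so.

n6 = n5 OR s must be 0, so both n5 = 0 and s = 0.
n5 = u AND n4 must be 0, so at least one of u, n4 is 0.
Check with p=1, q=0, r=1, s=0, t=0, u=0:
n1 = t OR r = 0 OR 1 = 1
n2 = s OR n1 = 0 OR 1 = 1
n3 = n2 AND q = 1 AND 0 = 0
n4 = p OR n3 = 1 OR 0 = 1
n5 = u AND n4 = 0 AND 1 = 0
n6 = n5 OR s = 0 OR 0 = 0
So n6 = 0 as required.

p=1, q=0, r=1, s=0, t=0, u=0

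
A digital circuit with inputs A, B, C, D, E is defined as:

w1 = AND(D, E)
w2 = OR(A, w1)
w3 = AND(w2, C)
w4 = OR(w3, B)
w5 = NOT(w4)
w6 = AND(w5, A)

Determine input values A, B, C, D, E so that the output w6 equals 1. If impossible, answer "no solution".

Check with A=1, B=0, C=0, D=1, E=0:
w1 = AND(D, E) = AND(1, 0) = 0
w2 = OR(A, w1) = OR(1, 0) = 1
w3 = AND(w2, C) = AND(1, 0) = 0
w4 = OR(w3, B) = OR(0, 0) = 0
w5 = NOT(w4) = NOT 0 = 1
w6 = AND(w5, A) = AND(1, 1) = 1
So w6 = 1 as required.

A=1, B=0, C=0, D=1, E=0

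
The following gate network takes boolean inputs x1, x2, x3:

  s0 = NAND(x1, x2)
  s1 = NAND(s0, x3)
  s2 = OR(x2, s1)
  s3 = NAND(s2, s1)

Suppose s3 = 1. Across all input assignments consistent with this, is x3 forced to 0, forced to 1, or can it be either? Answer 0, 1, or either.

s3 = NAND(s2, s1) must be 1, so at least one of s2, s1 is 0.
Every assignment with s3 = 1 has x3 = 1; there are 3 such assignment(s).
  x1=0, x2=0, x3=1
  x1=0, x2=1, x3=1
  x1=1, x2=0, x3=1

1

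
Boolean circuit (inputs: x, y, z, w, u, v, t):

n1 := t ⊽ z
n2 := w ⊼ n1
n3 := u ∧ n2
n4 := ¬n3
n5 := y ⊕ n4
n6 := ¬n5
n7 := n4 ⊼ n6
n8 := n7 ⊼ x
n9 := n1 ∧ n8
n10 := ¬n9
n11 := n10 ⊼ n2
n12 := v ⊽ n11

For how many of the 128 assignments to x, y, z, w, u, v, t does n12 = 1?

51

n12 = v ⊽ n11 must be 1, so both v = 0 and n11 = 0.
n11 = n10 ⊼ n2 must be 0, so both n10 = 1 and n2 = 1.
Enumerating the 128 input combinations, 51 give n12 = 1 and 77 give n12 = 0.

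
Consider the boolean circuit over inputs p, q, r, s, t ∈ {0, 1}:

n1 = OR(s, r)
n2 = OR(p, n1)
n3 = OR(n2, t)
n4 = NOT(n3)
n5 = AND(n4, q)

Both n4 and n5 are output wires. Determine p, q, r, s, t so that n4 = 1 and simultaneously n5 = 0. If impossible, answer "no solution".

Check with p=0 q=0 r=0 s=0 t=0:
n1 = OR(s, r) = OR(0, 0) = 0
n2 = OR(p, n1) = OR(0, 0) = 0
n3 = OR(n2, t) = OR(0, 0) = 0
n4 = NOT(n3) = NOT 0 = 1
n5 = AND(n4, q) = AND(1, 0) = 0
So n4 = 1 and n5 = 0.

p=0 q=0 r=0 s=0 t=0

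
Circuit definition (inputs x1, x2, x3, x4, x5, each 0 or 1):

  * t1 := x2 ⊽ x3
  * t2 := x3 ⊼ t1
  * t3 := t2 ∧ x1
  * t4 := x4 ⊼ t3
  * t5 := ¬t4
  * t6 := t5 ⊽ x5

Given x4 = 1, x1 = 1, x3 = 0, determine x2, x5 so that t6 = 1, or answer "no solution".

With x4 = 1, x1 = 1, x3 = 0 fixed, none of the 4 settings of x2, x5 give t6 = 1.
For example, with x2=0, x5=0:
t1 = x2 ⊽ x3 = 0 ⊽ 0 = 1
t2 = x3 ⊼ t1 = 0 ⊼ 1 = 1
t3 = t2 ∧ x1 = 1 ∧ 1 = 1
t4 = x4 ⊼ t3 = 1 ⊼ 1 = 0
t5 = ¬t4 = ¬0 = 1
t6 = t5 ⊽ x5 = 1 ⊽ 0 = 0
giving t6 = 0 ≠ 1.

no solution exists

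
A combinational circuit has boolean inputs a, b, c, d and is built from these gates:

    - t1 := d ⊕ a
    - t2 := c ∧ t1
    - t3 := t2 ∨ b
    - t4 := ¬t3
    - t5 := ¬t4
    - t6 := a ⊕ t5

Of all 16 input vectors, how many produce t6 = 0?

t6 = a ⊕ t5 must be 0, so a and t5 are equal.
Enumerating the 16 input combinations, 8 give t6 = 0 and 8 give t6 = 1.

8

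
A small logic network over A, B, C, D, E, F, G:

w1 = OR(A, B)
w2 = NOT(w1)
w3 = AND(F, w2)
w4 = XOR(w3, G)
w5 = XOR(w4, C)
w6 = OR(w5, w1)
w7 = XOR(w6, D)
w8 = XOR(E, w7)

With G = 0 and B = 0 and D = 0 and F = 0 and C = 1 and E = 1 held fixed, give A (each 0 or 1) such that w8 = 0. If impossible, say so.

w8 = XOR(E, w7) must be 0, so E and w7 are equal.
Check with G = 0 and B = 0 and D = 0 and F = 0 and C = 1 and E = 1 and A=0:
w1 = OR(A, B) = OR(0, 0) = 0
w2 = NOT(w1) = NOT 0 = 1
w3 = AND(F, w2) = AND(0, 1) = 0
w4 = XOR(w3, G) = XOR(0, 0) = 0
w5 = XOR(w4, C) = XOR(0, 1) = 1
w6 = OR(w5, w1) = OR(1, 0) = 1
w7 = XOR(w6, D) = XOR(1, 0) = 1
w8 = XOR(E, w7) = XOR(1, 1) = 0
So w8 = 0.

A=0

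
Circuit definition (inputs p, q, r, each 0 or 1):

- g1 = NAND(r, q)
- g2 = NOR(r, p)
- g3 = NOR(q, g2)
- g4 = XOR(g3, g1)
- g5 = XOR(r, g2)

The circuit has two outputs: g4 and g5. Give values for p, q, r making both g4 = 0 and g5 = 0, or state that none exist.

p=1 q=0 r=0

Check with p=1 q=0 r=0:
g1 = NAND(r, q) = NAND(0, 0) = 1
g2 = NOR(r, p) = NOR(0, 1) = 0
g3 = NOR(q, g2) = NOR(0, 0) = 1
g4 = XOR(g3, g1) = XOR(1, 1) = 0
g5 = XOR(r, g2) = XOR(0, 0) = 0
So g4 = 0 and g5 = 0.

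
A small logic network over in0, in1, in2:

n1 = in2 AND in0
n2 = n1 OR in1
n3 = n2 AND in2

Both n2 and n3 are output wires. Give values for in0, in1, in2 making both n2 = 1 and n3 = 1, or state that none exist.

Check with in0=1, in1=1, in2=1:
n1 = in2 AND in0 = 1 AND 1 = 1
n2 = n1 OR in1 = 1 OR 1 = 1
n3 = n2 AND in2 = 1 AND 1 = 1
So n2 = 1 and n3 = 1.

in0=1, in1=1, in2=1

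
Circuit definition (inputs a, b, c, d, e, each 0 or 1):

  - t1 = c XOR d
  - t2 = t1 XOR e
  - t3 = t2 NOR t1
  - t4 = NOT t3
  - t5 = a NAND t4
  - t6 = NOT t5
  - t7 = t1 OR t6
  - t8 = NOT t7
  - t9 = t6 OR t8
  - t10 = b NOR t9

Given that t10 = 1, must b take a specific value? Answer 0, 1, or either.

t10 = b NOR t9 must be 1, so both b = 0 and t9 = 0.
Every assignment with t10 = 1 has b = 0; there are 4 such assignment(s).
  a=0, b=0, c=0, d=1, e=0
  a=0, b=0, c=0, d=1, e=1
  a=0, b=0, c=1, d=0, e=0
  a=0, b=0, c=1, d=0, e=1

0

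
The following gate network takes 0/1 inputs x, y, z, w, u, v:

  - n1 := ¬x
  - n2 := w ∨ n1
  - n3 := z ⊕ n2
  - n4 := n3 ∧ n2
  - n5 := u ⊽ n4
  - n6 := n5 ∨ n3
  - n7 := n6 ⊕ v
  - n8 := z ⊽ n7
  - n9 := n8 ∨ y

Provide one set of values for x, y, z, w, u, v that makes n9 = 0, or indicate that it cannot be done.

x=1 y=0 z=1 w=0 u=0 v=0

n9 = n8 ∨ y must be 0, so both n8 = 0 and y = 0.
n8 = z ⊽ n7 must be 0, so at least one of z, n7 is 1.
Check with x=1 y=0 z=1 w=0 u=0 v=0:
n1 = ¬x = ¬1 = 0
n2 = w ∨ n1 = 0 ∨ 0 = 0
n3 = z ⊕ n2 = 1 ⊕ 0 = 1
n4 = n3 ∧ n2 = 1 ∧ 0 = 0
n5 = u ⊽ n4 = 0 ⊽ 0 = 1
n6 = n5 ∨ n3 = 1 ∨ 1 = 1
n7 = n6 ⊕ v = 1 ⊕ 0 = 1
n8 = z ⊽ n7 = 1 ⊽ 1 = 0
n9 = n8 ∨ y = 0 ∨ 0 = 0
So n9 = 0 as required.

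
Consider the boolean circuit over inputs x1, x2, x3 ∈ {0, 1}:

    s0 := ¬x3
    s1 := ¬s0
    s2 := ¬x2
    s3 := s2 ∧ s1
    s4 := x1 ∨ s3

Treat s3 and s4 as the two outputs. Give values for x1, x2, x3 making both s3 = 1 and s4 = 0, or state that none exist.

no solution exists

Across all 8 input combinations, none give both s3 = 1 and s4 = 0.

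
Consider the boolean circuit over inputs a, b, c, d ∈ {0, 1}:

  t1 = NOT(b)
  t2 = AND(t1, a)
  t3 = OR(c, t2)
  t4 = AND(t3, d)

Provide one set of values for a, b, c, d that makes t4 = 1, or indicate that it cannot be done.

t4 = AND(t3, d) must be 1, so both t3 = 1 and d = 1.
t3 = OR(c, t2) must be 1, so at least one of c, t2 is 1.
Check with a=0, b=0, c=1, d=1:
t1 = NOT(b) = NOT 0 = 1
t2 = AND(t1, a) = AND(1, 0) = 0
t3 = OR(c, t2) = OR(1, 0) = 1
t4 = AND(t3, d) = AND(1, 1) = 1
So t4 = 1 as required.

a=0, b=0, c=1, d=1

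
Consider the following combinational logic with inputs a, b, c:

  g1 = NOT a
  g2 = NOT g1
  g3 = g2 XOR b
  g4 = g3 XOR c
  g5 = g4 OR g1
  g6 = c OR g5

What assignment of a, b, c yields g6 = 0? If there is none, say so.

a=1, b=1, c=0

g6 = c OR g5 must be 0, so both c = 0 and g5 = 0.
Check with a=1, b=1, c=0:
g1 = NOT a = NOT 1 = 0
g2 = NOT g1 = NOT 0 = 1
g3 = g2 XOR b = 1 XOR 1 = 0
g4 = g3 XOR c = 0 XOR 0 = 0
g5 = g4 OR g1 = 0 OR 0 = 0
g6 = c OR g5 = 0 OR 0 = 0
So g6 = 0 as required.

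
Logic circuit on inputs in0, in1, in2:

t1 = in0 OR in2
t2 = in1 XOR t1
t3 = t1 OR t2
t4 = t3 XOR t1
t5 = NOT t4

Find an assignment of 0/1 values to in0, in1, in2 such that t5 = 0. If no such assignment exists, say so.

in0=0 in1=1 in2=0

t5 = NOT t4 must be 0, so t4 = 1.
Check with in0=0 in1=1 in2=0:
t1 = in0 OR in2 = 0 OR 0 = 0
t2 = in1 XOR t1 = 1 XOR 0 = 1
t3 = t1 OR t2 = 0 OR 1 = 1
t4 = t3 XOR t1 = 1 XOR 0 = 1
t5 = NOT t4 = NOT 1 = 0
So t5 = 0 as required.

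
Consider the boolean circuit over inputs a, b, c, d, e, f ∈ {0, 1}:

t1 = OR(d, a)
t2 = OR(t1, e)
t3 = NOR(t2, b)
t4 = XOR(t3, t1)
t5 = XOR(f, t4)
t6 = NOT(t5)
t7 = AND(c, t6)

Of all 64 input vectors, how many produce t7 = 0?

t7 = AND(c, t6) must be 0, so at least one of c, t6 is 0.
Enumerating the 64 input combinations, 48 give t7 = 0 and 16 give t7 = 1.

48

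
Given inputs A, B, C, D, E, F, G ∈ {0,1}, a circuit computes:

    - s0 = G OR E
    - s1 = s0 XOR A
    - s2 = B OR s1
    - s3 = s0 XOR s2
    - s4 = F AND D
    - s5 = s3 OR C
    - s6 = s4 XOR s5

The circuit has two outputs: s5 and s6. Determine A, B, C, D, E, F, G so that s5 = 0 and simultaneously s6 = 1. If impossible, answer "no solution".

A=0 B=0 C=0 D=1 E=1 F=1 G=1

Check with A=0 B=0 C=0 D=1 E=1 F=1 G=1:
s0 = G OR E = 1 OR 1 = 1
s1 = s0 XOR A = 1 XOR 0 = 1
s2 = B OR s1 = 0 OR 1 = 1
s3 = s0 XOR s2 = 1 XOR 1 = 0
s4 = F AND D = 1 AND 1 = 1
s5 = s3 OR C = 0 OR 0 = 0
s6 = s4 XOR s5 = 1 XOR 0 = 1
So s5 = 0 and s6 = 1.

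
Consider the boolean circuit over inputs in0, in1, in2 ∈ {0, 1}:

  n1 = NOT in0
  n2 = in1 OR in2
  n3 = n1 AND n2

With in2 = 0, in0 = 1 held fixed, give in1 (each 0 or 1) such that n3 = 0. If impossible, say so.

in1=1

n3 = n1 AND n2 must be 0, so at least one of n1, n2 is 0.
Check with in2 = 0, in0 = 1 and in1=1:
n1 = NOT in0 = NOT 1 = 0
n2 = in1 OR in2 = 1 OR 0 = 1
n3 = n1 AND n2 = 0 AND 1 = 0
So n3 = 0.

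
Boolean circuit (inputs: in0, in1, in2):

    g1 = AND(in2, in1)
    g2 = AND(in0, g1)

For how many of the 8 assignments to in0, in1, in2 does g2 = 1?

1

g2 = AND(in0, g1) must be 1, so both in0 = 1 and g1 = 1.
g1 = AND(in2, in1) must be 1, so both in2 = 1 and in1 = 1.
Satisfying assignments:
  in0=1, in1=1, in2=1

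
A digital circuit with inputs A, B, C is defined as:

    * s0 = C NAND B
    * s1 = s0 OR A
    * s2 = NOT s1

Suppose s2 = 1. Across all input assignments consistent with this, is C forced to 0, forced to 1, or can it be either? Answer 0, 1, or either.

1

s2 = NOT s1 must be 1, so s1 = 0.
s1 = s0 OR A must be 0, so both s0 = 0 and A = 0.
Every assignment with s2 = 1 has C = 1; there are 1 such assignment(s).
  A=0, B=1, C=1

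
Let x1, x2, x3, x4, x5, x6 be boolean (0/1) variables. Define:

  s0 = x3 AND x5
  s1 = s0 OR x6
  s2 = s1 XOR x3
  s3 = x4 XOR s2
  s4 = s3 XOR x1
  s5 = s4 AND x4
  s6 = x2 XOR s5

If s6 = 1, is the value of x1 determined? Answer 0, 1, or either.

either

Both values of x1 occur among assignments with s6 = 1:
  x1=0: x1=0, x2=0, x3=0, x4=1, x5=0, x6=0
  x1=1: x1=1, x2=0, x3=0, x4=1, x5=0, x6=1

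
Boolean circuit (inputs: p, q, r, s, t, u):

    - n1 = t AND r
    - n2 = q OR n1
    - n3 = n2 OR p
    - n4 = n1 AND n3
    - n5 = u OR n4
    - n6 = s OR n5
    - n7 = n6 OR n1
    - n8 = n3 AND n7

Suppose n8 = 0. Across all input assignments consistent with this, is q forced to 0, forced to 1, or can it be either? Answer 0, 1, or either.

Both values of q occur among assignments with n8 = 0:
  q=0: p=0, q=0, r=0, s=0, t=0, u=0
  q=1: p=0, q=1, r=0, s=0, t=0, u=0

either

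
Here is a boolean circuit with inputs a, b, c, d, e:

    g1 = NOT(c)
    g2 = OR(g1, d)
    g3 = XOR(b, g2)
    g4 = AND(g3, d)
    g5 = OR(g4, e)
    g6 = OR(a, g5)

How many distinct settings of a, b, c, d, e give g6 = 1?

g6 = OR(a, g5) must be 1, so at least one of a, g5 is 1.
Enumerating the 32 input combinations, 26 give g6 = 1 and 6 give g6 = 0.

26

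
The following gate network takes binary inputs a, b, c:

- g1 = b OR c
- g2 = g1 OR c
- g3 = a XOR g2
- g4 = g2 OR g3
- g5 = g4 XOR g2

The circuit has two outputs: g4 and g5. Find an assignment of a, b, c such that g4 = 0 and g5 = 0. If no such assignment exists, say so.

a=0, b=0, c=0

Check with a=0, b=0, c=0:
g1 = b OR c = 0 OR 0 = 0
g2 = g1 OR c = 0 OR 0 = 0
g3 = a XOR g2 = 0 XOR 0 = 0
g4 = g2 OR g3 = 0 OR 0 = 0
g5 = g4 XOR g2 = 0 XOR 0 = 0
So g4 = 0 and g5 = 0.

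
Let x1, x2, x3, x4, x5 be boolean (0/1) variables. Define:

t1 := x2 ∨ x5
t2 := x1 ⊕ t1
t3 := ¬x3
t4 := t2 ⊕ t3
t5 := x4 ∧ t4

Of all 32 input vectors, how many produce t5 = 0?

t5 = x4 ∧ t4 must be 0, so at least one of x4, t4 is 0.
Enumerating the 32 input combinations, 24 give t5 = 0 and 8 give t5 = 1.

24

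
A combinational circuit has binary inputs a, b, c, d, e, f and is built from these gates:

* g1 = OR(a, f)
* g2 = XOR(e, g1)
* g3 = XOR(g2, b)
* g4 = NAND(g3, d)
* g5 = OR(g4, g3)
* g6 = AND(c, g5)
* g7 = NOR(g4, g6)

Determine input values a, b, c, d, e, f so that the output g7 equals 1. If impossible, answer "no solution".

g7 = NOR(g4, g6) must be 1, so both g4 = 0 and g6 = 0.
g4 = NAND(g3, d) must be 0, so both g3 = 1 and d = 1.
Check with a=1 b=0 c=0 d=1 e=0 f=1:
g1 = OR(a, f) = OR(1, 1) = 1
g2 = XOR(e, g1) = XOR(0, 1) = 1
g3 = XOR(g2, b) = XOR(1, 0) = 1
g4 = NAND(g3, d) = NAND(1, 1) = 0
g5 = OR(g4, g3) = OR(0, 1) = 1
g6 = AND(c, g5) = AND(0, 1) = 0
g7 = NOR(g4, g6) = NOR(0, 0) = 1
So g7 = 1 as required.

a=1 b=0 c=0 d=1 e=0 f=1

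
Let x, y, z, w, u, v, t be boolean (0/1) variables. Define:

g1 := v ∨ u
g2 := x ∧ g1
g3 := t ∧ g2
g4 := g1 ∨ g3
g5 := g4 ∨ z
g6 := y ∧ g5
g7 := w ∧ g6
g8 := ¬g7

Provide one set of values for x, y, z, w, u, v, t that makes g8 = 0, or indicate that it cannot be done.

x=1, y=1, z=0, w=1, u=1, v=1, t=0

g8 = ¬g7 must be 0, so g7 = 1.
g7 = w ∧ g6 must be 1, so both w = 1 and g6 = 1.
g6 = y ∧ g5 must be 1, so both y = 1 and g5 = 1.
Check with x=1, y=1, z=0, w=1, u=1, v=1, t=0:
g1 = v ∨ u = 1 ∨ 1 = 1
g2 = x ∧ g1 = 1 ∧ 1 = 1
g3 = t ∧ g2 = 0 ∧ 1 = 0
g4 = g1 ∨ g3 = 1 ∨ 0 = 1
g5 = g4 ∨ z = 1 ∨ 0 = 1
g6 = y ∧ g5 = 1 ∧ 1 = 1
g7 = w ∧ g6 = 1 ∧ 1 = 1
g8 = ¬g7 = ¬1 = 0
So g8 = 0 as required.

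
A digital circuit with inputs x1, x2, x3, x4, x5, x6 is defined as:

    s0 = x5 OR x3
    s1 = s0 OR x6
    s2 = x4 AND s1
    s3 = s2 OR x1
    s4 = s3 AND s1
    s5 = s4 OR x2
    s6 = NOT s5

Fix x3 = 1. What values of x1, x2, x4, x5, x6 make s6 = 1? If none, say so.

s6 = NOT s5 must be 1, so s5 = 0.
s5 = s4 OR x2 must be 0, so both s4 = 0 and x2 = 0.
Check with x3 = 1 and x1=0, x2=0, x4=0, x5=0, x6=1:
s0 = x5 OR x3 = 0 OR 1 = 1
s1 = s0 OR x6 = 1 OR 1 = 1
s2 = x4 AND s1 = 0 AND 1 = 0
s3 = s2 OR x1 = 0 OR 0 = 0
s4 = s3 AND s1 = 0 AND 1 = 0
s5 = s4 OR x2 = 0 OR 0 = 0
s6 = NOT s5 = NOT 0 = 1
So s6 = 1.

x1=0, x2=0, x4=0, x5=0, x6=1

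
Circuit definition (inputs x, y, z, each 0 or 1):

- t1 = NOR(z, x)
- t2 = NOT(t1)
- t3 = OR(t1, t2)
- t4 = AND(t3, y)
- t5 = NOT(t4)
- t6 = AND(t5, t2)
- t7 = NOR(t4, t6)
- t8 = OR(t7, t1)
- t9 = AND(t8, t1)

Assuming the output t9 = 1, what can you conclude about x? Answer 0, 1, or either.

0

t9 = AND(t8, t1) must be 1, so both t8 = 1 and t1 = 1.
t8 = OR(t7, t1) must be 1, so at least one of t7, t1 is 1.
Every assignment with t9 = 1 has x = 0; there are 2 such assignment(s).
  x=0, y=0, z=0
  x=0, y=1, z=0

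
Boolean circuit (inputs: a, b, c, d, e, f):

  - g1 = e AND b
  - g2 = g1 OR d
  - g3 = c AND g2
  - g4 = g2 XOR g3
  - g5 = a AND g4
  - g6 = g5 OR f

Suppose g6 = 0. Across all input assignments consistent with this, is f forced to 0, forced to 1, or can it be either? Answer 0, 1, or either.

0

g6 = g5 OR f must be 0, so both g5 = 0 and f = 0.
Every assignment with g6 = 0 has f = 0; there are 27 such assignment(s).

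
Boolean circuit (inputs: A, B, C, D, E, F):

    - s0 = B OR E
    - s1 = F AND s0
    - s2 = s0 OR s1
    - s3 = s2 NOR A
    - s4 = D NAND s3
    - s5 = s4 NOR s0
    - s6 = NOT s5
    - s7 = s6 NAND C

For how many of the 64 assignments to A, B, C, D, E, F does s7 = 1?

s7 = s6 NAND C must be 1, so at least one of s6, C is 0.
Enumerating the 64 input combinations, 34 give s7 = 1 and 30 give s7 = 0.

34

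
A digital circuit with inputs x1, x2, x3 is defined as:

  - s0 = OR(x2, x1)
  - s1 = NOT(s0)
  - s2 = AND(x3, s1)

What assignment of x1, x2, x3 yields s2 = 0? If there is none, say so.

s2 = AND(x3, s1) must be 0, so at least one of x3, s1 is 0.
Check with x1=1 x2=0 x3=1:
s0 = OR(x2, x1) = OR(0, 1) = 1
s1 = NOT(s0) = NOT 1 = 0
s2 = AND(x3, s1) = AND(1, 0) = 0
So s2 = 0 as required.

x1=1 x2=0 x3=1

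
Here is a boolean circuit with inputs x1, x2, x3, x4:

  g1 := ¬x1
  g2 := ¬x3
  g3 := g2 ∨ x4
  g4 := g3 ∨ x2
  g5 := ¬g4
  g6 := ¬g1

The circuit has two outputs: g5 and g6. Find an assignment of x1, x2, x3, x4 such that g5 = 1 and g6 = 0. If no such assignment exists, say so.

x1=0, x2=0, x3=1, x4=0

Check with x1=0, x2=0, x3=1, x4=0:
g1 = ¬x1 = ¬0 = 1
g2 = ¬x3 = ¬1 = 0
g3 = g2 ∨ x4 = 0 ∨ 0 = 0
g4 = g3 ∨ x2 = 0 ∨ 0 = 0
g5 = ¬g4 = ¬0 = 1
g6 = ¬g1 = ¬1 = 0
So g5 = 1 and g6 = 0.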